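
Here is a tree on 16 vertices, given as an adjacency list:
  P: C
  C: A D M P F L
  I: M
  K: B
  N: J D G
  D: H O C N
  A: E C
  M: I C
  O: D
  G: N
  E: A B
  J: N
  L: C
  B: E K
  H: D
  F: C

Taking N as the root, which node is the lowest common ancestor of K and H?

D

K's ancestor chain is K, B, E, A, C, D, N and H's is H, D, N; they first meet at D.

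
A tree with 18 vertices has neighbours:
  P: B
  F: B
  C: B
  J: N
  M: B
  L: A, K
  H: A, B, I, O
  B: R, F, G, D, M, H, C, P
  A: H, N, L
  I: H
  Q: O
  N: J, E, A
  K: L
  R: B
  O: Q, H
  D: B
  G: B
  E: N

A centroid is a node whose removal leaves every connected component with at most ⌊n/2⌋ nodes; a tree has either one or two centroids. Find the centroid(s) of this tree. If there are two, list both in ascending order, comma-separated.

H

Delete H: the remaining components have sizes 8, 6, 2, 1. Max 8 ≤ 9, so H is a centroid.
Every other node leaves some component of size > 9, so the centroid is unique.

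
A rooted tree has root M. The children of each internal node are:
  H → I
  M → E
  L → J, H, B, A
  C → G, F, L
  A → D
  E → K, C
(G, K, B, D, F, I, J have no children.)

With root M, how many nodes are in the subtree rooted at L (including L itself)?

7

Descendants of L (including itself): L, J, B, H, A, I, D. That's 7.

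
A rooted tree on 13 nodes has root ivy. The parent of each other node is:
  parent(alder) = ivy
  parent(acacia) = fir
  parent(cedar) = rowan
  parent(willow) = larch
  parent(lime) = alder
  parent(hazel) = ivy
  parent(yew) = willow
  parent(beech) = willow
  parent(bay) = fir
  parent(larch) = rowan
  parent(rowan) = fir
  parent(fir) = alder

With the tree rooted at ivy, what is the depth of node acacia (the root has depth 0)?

3

Path from ivy to acacia: ivy – alder – fir – acacia, which has 3 edges.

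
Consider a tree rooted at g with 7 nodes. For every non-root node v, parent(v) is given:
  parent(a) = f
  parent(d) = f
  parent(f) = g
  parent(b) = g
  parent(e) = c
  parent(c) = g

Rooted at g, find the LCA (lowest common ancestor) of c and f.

g

Ancestors of c (toward the root): c, g.
Ancestors of f: f, g.
The deepest node appearing in both lists is g.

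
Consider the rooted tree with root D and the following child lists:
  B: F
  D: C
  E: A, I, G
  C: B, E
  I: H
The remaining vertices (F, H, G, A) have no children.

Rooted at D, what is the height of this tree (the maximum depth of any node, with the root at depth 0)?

4

The longest root-to-leaf path is D → C → E → I → H (4 edges).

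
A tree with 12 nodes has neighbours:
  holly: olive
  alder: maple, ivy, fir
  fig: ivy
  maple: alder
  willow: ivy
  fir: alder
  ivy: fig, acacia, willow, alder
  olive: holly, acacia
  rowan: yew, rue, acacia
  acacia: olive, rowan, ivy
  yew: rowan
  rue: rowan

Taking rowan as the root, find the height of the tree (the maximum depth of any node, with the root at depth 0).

4

The longest root-to-leaf path is rowan–acacia–ivy–alder–fir (4 edges).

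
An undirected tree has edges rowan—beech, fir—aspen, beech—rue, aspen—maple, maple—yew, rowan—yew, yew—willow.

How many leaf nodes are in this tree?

3

The leaves are fir, rue, willow.
That is 3 leaves.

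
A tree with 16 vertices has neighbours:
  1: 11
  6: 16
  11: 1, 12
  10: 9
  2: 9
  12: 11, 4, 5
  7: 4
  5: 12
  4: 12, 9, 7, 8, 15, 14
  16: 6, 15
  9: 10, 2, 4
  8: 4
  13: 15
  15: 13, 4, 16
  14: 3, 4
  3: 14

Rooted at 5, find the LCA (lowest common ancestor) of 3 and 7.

4

Ancestors of 3 (toward the root): 3, 14, 4, 12, 5.
Ancestors of 7: 7, 4, 12, 5.
The deepest node appearing in both lists is 4.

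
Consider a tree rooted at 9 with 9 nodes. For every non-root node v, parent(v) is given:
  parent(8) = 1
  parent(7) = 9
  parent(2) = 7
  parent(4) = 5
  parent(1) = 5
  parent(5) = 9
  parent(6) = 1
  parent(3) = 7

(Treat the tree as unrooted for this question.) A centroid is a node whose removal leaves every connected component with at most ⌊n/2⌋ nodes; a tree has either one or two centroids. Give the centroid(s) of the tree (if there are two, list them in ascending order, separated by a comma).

Delete 5: the remaining components have sizes 4, 3, 1. Max 4 ≤ 4, so 5 is a centroid.
Every other node leaves some component of size > 4, so the centroid is unique.

5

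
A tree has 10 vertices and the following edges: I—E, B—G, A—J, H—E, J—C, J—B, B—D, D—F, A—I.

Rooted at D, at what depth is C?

3

Path from D to C: D–B–J–C, which has 3 edges.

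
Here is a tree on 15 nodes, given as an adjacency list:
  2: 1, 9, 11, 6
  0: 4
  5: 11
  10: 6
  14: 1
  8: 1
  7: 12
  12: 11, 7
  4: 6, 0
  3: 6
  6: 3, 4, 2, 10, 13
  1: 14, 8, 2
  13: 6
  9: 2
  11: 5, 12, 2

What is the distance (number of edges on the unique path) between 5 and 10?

4

The path is 5 – 11 – 2 – 6 – 10, which has 4 edges.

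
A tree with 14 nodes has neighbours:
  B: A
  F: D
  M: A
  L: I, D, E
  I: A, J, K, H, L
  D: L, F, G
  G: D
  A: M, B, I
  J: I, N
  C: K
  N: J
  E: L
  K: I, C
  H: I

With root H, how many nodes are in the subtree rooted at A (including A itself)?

The subtree rooted at A contains: A, B, M — 3 nodes.

3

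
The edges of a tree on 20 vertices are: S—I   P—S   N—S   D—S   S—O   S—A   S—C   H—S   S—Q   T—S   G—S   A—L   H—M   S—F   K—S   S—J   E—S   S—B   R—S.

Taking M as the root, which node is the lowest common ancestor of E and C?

S

Ancestors of E (toward the root): E, S, H, M.
Ancestors of C: C, S, H, M.
The deepest node appearing in both lists is S.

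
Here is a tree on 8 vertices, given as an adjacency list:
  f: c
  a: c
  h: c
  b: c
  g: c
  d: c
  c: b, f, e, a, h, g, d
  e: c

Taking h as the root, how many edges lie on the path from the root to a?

2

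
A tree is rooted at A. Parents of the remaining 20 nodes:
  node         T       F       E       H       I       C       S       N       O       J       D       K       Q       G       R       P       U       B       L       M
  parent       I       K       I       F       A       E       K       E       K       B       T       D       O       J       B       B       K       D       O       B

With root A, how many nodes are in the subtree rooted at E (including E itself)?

3

The subtree rooted at E contains: E, C, N — 3 nodes.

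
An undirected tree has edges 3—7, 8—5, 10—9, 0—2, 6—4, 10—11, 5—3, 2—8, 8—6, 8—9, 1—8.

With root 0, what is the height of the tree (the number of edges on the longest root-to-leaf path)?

5

The longest root-to-leaf path is 0 – 2 – 8 – 5 – 3 – 7 (5 edges).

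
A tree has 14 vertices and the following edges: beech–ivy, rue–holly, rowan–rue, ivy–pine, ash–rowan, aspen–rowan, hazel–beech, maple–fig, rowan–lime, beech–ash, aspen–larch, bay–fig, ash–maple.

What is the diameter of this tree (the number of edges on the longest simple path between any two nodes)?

6

BFS from pine reaches holly last, at distance 6; BFS from holly confirms no node is farther.
Path: pine-ivy-beech-ash-rowan-rue-holly.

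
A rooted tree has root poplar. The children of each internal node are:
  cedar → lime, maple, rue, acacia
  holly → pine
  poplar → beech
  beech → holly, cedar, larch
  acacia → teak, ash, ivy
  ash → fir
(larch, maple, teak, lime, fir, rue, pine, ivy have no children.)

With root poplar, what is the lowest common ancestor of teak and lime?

Ancestors of teak (toward the root): teak, acacia, cedar, beech, poplar.
Ancestors of lime: lime, cedar, beech, poplar.
The deepest node appearing in both lists is cedar.

cedar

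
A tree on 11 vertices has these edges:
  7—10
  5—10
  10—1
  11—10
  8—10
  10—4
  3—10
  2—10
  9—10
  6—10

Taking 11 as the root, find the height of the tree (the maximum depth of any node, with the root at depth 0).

2

A deepest node is 1, reached by 11 – 10 – 1.
That path has 2 edges, so the height is 2.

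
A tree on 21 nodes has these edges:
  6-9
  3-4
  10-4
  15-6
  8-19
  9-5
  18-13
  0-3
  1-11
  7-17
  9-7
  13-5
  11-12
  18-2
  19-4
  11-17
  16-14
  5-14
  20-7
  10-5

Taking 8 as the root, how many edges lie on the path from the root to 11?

8 → 19 → 4 → 10 → 5 → 9 → 7 → 17 → 11 — 8 edges.

8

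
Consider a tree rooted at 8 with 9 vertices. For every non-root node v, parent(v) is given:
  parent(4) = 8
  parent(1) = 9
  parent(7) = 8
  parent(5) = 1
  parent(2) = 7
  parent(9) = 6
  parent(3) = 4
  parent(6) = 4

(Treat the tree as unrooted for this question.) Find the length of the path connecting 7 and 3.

Walking from 7: 7 – 8 – 4 – 3. Length 3.

3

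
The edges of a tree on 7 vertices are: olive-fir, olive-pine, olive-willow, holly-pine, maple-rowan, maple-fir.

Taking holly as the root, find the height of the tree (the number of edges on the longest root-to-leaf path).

A deepest node is rowan, reached by holly-pine-olive-fir-maple-rowan.
That path has 5 edges, so the height is 5.

5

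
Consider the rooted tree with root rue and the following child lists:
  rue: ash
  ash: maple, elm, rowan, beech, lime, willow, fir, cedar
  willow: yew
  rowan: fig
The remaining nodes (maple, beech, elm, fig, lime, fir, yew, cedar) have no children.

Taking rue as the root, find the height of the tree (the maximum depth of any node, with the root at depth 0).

3

The longest root-to-leaf path is rue–ash–willow–yew (3 edges).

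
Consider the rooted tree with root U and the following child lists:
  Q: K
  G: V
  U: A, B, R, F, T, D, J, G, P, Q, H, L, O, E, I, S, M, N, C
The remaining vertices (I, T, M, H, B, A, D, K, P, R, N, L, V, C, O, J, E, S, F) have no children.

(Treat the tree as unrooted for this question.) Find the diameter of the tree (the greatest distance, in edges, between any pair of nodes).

4

A longest path is K - Q - U - G - V, with 4 edges.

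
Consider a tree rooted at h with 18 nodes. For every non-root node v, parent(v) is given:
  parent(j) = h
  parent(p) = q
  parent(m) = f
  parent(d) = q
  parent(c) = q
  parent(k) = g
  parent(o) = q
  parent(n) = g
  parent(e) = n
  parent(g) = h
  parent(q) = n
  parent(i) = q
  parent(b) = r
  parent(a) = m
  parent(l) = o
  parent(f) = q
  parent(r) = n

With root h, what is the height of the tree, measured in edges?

The longest root-to-leaf path is h → g → n → q → f → m → a (6 edges).

6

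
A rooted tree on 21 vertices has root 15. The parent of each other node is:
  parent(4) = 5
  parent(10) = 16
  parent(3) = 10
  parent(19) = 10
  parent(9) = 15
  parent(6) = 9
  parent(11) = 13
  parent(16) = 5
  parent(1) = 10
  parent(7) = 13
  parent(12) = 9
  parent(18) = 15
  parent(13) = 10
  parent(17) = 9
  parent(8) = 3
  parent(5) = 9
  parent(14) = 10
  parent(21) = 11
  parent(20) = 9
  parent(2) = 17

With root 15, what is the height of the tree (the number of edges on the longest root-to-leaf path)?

A deepest node is 21, reached by 15 → 9 → 5 → 16 → 10 → 13 → 11 → 21.
That path has 7 edges, so the height is 7.

7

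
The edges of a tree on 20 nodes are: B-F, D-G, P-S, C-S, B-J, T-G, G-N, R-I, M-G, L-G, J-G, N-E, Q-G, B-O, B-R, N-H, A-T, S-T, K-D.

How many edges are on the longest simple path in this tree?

7

BFS from I reaches P last, at distance 7; BFS from P confirms no node is farther.
Path: I – R – B – J – G – T – S – P.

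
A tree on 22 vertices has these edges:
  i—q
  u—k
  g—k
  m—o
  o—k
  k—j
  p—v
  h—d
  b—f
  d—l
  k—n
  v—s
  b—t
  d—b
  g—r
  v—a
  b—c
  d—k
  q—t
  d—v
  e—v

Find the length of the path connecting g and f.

4

g – k – d – b – f: 4 edges.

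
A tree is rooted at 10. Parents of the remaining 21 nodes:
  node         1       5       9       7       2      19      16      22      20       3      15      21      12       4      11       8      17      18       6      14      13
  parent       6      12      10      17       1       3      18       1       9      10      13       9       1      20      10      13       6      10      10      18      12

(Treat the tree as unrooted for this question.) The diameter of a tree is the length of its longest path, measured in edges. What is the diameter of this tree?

8

A longest path is 4-20-9-10-6-1-12-13-8, with 8 edges.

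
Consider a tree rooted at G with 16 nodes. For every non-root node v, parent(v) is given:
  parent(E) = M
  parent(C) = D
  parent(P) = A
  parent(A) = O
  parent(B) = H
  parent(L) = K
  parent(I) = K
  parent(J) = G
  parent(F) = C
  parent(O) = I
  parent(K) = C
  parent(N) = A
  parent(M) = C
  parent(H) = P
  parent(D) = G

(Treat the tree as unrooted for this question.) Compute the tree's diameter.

10

A longest path is B–H–P–A–O–I–K–C–D–G–J, with 10 edges.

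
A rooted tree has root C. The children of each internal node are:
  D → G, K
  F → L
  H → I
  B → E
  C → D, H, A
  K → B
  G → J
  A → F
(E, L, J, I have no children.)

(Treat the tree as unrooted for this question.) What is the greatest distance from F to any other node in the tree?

Distances from F peak at 6, attained at E.
F-A-C-D-K-B-E

6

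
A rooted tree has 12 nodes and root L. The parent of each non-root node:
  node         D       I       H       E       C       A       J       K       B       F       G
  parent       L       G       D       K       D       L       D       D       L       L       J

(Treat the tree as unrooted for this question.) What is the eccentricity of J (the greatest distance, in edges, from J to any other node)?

A farthest node from J is A (B, E, F also at distance 3).
The path J-D-L-A has 3 edges.

3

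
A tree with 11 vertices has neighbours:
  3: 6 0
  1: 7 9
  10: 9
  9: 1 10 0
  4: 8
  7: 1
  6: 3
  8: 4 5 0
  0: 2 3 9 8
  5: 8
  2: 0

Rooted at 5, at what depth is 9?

Path from 5 to 9: 5–8–0–9, which has 3 edges.

3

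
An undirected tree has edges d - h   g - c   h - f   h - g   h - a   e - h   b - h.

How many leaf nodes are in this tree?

Degree-1 nodes: a, b, c, d, e, f — 6 of them.

6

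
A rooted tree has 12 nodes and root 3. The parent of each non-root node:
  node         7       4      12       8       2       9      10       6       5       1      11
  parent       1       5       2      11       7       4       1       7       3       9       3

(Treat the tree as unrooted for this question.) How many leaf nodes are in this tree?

4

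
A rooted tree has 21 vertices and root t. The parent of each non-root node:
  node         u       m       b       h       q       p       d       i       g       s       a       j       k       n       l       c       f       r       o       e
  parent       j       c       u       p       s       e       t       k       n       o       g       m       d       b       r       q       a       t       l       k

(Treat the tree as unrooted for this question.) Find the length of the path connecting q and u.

q – c – m – j – u: 4 edges.

4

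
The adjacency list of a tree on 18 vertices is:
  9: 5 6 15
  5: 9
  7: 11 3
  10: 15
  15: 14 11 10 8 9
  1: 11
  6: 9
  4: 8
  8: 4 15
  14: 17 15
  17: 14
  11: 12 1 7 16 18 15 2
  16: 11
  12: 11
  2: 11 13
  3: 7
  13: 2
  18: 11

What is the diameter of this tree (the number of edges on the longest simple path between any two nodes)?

5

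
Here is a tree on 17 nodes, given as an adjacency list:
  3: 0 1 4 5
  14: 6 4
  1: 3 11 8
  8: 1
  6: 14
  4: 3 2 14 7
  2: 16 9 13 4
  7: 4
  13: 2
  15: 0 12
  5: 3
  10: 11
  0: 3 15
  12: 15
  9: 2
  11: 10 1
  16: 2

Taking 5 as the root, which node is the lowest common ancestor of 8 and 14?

Path 8→root: 8 1 3 5; path 14→root: 14 4 3 5.
First common node: 3.

3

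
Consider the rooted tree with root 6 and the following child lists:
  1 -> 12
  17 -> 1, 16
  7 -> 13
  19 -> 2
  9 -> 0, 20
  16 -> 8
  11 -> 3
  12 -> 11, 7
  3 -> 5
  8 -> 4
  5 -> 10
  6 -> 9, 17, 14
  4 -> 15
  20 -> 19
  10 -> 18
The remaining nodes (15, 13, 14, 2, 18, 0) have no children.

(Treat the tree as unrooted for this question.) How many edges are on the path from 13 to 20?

7

13 – 7 – 12 – 1 – 17 – 6 – 9 – 20: 7 edges.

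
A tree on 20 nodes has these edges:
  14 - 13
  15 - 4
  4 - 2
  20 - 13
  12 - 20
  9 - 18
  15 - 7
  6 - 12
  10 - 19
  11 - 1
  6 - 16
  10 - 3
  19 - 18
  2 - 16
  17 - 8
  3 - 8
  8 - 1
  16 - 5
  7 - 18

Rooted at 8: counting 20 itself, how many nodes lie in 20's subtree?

3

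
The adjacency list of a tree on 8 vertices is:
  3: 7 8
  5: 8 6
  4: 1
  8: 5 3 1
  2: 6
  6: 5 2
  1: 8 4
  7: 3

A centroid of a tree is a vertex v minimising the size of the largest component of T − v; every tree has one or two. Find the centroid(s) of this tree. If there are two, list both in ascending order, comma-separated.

If 8 is removed the pieces have sizes 3, 2, 2, all ≤ ⌊8/2⌋ = 4.
Every other node leaves some component of size > 4, so the centroid is unique.

8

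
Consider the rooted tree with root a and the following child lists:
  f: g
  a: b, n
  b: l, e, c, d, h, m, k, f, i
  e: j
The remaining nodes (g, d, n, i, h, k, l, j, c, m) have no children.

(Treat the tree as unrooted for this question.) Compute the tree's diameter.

Starting from j, a farthest node is g at distance 4.
One longest path: j - e - b - f - g.
So the diameter is 4.

4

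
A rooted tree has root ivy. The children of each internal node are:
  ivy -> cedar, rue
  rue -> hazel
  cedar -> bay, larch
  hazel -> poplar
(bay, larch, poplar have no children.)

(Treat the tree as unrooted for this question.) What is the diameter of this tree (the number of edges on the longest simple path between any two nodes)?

Starting from poplar, a farthest node is larch at distance 5.
One longest path: poplar - hazel - rue - ivy - cedar - larch.
So the diameter is 5.

5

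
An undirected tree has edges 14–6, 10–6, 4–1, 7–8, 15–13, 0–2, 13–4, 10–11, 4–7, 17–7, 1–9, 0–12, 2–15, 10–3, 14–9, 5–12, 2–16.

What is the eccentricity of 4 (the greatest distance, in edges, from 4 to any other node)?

A farthest node from 4 is 5 (11, 3 also at distance 6).
The path 4-13-15-2-0-12-5 has 6 edges.

6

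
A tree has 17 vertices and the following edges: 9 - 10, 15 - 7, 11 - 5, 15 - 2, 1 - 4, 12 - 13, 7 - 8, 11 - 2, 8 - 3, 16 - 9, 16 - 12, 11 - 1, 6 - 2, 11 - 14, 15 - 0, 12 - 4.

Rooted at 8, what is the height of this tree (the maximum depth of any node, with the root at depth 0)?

The longest root-to-leaf path is 8-7-15-2-11-1-4-12-16-9-10 (10 edges).

10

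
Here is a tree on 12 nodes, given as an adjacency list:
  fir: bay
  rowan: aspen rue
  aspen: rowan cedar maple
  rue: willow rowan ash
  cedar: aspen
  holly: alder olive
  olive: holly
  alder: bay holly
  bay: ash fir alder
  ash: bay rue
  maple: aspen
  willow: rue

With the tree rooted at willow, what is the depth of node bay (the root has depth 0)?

3

Path from willow to bay: willow → rue → ash → bay, which has 3 edges.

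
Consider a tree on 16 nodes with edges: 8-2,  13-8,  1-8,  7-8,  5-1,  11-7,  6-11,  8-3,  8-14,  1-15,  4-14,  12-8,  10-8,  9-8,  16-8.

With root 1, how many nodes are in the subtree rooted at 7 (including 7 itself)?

3

The subtree rooted at 7 contains: 7, 11, 6 — 3 nodes.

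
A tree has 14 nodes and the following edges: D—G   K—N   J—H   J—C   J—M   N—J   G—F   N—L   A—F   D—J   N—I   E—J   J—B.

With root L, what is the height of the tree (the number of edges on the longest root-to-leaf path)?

The longest root-to-leaf path is L–N–J–D–G–F–A (6 edges).

6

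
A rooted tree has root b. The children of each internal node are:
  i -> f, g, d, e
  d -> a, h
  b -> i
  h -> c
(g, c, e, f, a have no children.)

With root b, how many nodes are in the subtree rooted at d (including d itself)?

d's subtree: {d, a, h, c}, size 4.

4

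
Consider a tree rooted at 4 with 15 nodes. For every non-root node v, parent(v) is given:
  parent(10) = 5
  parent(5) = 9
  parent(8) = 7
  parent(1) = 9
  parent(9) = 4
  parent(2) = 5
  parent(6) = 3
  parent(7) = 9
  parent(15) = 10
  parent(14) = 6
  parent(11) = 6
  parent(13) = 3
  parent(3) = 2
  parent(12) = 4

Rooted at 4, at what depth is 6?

5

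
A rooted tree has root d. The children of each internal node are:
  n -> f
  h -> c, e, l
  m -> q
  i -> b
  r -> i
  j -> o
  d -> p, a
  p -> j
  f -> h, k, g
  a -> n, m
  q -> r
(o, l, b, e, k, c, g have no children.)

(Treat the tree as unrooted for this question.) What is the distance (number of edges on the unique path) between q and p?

The path is q – m – a – d – p, which has 4 edges.

4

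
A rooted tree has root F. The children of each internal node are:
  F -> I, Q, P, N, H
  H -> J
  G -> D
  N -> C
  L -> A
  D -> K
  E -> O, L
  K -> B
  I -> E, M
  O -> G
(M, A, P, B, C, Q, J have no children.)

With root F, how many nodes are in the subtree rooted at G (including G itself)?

4

The subtree rooted at G contains: G, D, K, B — 4 nodes.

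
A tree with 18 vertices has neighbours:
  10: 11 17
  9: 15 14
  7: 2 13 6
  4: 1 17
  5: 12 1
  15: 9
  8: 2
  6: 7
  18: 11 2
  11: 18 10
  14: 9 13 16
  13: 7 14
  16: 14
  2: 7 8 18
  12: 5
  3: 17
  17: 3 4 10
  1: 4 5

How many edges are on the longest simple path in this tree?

Starting from 15, a farthest node is 12 at distance 13.
One longest path: 15 - 9 - 14 - 13 - 7 - 2 - 18 - 11 - 10 - 17 - 4 - 1 - 5 - 12.
So the diameter is 13.

13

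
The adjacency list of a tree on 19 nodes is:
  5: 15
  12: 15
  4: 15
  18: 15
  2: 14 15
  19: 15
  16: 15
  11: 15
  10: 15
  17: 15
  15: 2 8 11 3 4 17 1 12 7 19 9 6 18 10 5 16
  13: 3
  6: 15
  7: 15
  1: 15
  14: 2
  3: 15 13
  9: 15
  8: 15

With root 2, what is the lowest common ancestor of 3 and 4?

15

Ancestors of 3 (toward the root): 3, 15, 2.
Ancestors of 4: 4, 15, 2.
The deepest node appearing in both lists is 15.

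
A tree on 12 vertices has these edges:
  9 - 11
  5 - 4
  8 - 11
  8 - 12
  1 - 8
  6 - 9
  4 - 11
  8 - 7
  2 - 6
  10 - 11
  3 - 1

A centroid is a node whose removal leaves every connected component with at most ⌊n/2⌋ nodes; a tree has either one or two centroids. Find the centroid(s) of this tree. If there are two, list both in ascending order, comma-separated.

11

Removing 11 splits the tree into components of sizes 5, 3, 2, 1; the largest is 5 ≤ ⌊12/2⌋ = 6.
Every other node leaves some component of size > 6, so the centroid is unique.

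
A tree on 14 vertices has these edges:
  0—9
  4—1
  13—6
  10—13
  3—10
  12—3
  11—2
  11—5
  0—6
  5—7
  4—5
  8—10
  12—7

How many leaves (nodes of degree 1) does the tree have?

4

Degree-1 nodes: 1, 2, 8, 9 — 4 of them.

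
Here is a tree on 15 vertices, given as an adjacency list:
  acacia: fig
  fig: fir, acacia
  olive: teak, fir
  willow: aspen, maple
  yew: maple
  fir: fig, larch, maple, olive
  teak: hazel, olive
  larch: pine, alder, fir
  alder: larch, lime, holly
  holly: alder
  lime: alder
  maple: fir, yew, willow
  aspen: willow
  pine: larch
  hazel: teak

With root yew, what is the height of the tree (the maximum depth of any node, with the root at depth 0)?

lime sits deepest: yew-maple-fir-larch-alder-lime — 5 edges from the root.

5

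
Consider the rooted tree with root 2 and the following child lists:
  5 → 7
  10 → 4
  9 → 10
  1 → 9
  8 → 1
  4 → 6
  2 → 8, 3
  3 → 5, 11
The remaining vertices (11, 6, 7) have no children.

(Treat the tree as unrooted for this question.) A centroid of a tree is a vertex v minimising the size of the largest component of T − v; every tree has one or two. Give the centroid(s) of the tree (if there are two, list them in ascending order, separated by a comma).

If 8 is removed the pieces have sizes 5, 5, all ≤ ⌊11/2⌋ = 5.
No neighbour of 8 does as well, so 8 is the unique centroid.

8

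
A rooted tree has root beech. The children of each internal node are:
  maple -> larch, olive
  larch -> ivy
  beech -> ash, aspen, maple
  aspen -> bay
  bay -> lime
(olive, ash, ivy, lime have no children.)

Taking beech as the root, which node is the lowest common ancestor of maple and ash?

beech

maple's ancestor chain is maple, beech and ash's is ash, beech; they first meet at beech.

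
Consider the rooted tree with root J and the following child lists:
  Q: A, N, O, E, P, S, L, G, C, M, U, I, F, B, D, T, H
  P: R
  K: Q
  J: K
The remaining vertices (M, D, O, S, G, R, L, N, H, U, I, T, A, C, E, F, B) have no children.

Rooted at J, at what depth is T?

J → K → Q → T — 3 edges.

3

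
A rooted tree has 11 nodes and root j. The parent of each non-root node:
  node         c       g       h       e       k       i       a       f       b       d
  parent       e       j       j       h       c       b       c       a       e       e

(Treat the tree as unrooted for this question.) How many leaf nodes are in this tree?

Degree-1 nodes: d, f, g, i, k — 5 of them.

5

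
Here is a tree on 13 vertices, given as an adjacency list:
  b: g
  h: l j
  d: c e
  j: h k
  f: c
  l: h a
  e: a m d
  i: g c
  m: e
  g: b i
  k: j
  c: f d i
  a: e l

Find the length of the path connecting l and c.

l–a–e–d–c: 4 edges.

4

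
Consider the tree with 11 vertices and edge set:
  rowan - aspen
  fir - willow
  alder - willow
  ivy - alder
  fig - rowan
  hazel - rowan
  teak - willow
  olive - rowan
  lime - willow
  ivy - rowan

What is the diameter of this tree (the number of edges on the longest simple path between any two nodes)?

5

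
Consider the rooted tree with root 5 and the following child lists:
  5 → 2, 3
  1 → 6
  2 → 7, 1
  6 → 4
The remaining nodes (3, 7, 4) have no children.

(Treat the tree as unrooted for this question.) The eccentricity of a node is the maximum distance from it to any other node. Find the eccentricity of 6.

The node farthest from 6 is 3, via 6 – 1 – 2 – 5 – 3 — 4 edges.

4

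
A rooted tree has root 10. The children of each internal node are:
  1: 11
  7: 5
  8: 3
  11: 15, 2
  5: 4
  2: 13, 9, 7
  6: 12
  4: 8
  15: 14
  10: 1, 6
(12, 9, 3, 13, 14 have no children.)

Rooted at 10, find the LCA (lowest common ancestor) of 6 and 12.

Ancestors of 6 (toward the root): 6, 10.
Ancestors of 12: 12, 6, 10.
The deepest node appearing in both lists is 6.

6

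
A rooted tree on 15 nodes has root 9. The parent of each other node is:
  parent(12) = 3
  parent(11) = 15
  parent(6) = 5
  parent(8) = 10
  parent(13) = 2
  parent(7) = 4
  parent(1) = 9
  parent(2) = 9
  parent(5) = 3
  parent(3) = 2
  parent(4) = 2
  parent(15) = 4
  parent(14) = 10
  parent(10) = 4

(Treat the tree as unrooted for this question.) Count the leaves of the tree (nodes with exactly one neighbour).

8

Degree-1 nodes: 1, 6, 7, 8, 11, 12, 13, 14 — 8 of them.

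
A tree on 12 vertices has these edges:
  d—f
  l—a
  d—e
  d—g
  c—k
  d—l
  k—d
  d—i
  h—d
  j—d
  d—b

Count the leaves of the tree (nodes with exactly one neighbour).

Exactly 9 nodes have a single neighbour: a, b, c, e, f, g, h, i, j.

9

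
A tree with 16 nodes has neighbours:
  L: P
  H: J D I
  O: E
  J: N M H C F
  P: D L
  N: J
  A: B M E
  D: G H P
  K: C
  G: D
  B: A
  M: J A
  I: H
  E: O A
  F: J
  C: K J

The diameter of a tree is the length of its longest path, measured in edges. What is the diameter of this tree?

8

Starting from O, a farthest node is L at distance 8.
One longest path: O - E - A - M - J - H - D - P - L.
So the diameter is 8.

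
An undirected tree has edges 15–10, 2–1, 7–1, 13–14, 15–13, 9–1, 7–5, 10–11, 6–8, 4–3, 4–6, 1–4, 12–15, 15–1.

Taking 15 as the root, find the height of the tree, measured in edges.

8 sits deepest: 15 → 1 → 4 → 6 → 8 — 4 edges from the root.

4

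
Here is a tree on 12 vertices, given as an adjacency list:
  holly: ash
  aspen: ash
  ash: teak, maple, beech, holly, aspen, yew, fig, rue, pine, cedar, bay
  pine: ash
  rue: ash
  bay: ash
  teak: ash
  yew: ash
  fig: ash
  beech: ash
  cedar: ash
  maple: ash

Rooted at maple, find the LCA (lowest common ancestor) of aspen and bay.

aspen's ancestor chain is aspen, ash, maple and bay's is bay, ash, maple; they first meet at ash.

ash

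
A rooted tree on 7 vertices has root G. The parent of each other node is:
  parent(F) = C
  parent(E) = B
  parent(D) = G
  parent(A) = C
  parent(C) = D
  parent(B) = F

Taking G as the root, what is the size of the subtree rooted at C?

Descendants of C (including itself): C, F, A, B, E. That's 5.

5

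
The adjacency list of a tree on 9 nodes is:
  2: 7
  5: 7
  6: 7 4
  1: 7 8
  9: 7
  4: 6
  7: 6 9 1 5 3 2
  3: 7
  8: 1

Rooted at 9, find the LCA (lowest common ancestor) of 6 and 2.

7

6's ancestor chain is 6, 7, 9 and 2's is 2, 7, 9; they first meet at 7.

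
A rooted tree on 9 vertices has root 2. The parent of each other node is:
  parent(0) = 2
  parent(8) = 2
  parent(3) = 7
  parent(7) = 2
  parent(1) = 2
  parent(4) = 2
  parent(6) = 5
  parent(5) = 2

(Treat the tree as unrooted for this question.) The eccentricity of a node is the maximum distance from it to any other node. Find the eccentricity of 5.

A farthest node from 5 is 3.
The path 5 – 2 – 7 – 3 has 3 edges.

3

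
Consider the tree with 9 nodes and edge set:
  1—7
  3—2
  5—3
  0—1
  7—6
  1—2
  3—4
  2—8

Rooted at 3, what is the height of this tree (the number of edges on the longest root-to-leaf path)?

4

A deepest node is 6, reached by 3 → 2 → 1 → 7 → 6.
That path has 4 edges, so the height is 4.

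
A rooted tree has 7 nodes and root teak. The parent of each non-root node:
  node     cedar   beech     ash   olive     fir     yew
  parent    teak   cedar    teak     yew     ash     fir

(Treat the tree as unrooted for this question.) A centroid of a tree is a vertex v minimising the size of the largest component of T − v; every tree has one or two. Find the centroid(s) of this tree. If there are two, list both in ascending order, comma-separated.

ash

Delete ash: the remaining components have sizes 3, 3. Max 3 ≤ 3, so ash is a centroid.
No neighbour of ash does as well, so ash is the unique centroid.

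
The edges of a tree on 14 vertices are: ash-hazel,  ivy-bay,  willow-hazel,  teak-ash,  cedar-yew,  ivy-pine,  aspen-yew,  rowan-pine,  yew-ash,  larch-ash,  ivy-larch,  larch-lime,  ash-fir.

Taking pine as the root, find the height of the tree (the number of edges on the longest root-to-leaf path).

5

aspen sits deepest: pine – ivy – larch – ash – yew – aspen — 5 edges from the root.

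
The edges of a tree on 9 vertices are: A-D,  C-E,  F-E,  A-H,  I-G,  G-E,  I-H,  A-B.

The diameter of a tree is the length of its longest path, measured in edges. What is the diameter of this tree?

Starting from C, a farthest node is D at distance 6.
One longest path: C – E – G – I – H – A – D.
So the diameter is 6.

6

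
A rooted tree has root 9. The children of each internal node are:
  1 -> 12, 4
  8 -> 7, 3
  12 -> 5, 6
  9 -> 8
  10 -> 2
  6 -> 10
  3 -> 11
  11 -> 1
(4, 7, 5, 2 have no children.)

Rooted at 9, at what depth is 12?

5

Path from 9 to 12: 9 – 8 – 3 – 11 – 1 – 12, which has 5 edges.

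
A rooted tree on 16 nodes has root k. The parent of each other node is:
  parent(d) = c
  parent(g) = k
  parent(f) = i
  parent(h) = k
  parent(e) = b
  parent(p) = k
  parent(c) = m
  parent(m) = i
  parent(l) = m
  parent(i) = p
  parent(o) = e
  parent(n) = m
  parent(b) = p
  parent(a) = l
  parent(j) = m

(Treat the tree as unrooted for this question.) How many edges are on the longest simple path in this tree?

7

BFS from o reaches d last, at distance 7; BFS from d confirms no node is farther.
Path: o - e - b - p - i - m - c - d.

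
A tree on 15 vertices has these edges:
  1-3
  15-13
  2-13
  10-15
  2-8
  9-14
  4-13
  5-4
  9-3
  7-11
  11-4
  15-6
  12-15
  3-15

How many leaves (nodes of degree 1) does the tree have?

8

The leaves are 1, 5, 6, 7, 8, 10, 12, 14.
That is 8 leaves.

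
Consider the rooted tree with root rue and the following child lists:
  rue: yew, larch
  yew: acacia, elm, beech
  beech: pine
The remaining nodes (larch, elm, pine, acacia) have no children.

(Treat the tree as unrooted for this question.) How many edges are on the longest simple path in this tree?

4

A longest path is larch - rue - yew - beech - pine, with 4 edges.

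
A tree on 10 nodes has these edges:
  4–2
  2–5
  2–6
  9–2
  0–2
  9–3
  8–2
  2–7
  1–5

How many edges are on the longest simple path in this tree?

BFS from 3 reaches 1 last, at distance 4; BFS from 1 confirms no node is farther.
Path: 3 - 9 - 2 - 5 - 1.

4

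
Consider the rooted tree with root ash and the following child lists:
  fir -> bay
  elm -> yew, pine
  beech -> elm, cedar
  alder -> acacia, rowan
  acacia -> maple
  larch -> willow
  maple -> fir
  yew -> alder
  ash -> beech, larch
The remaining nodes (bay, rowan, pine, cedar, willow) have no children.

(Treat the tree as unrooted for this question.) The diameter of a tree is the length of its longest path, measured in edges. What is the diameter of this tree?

A longest path is willow - larch - ash - beech - elm - yew - alder - acacia - maple - fir - bay, with 10 edges.

10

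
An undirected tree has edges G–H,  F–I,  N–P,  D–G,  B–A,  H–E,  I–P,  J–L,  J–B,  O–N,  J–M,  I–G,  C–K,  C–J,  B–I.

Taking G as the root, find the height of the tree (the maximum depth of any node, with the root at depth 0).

The longest root-to-leaf path is G-I-B-J-C-K (5 edges).

5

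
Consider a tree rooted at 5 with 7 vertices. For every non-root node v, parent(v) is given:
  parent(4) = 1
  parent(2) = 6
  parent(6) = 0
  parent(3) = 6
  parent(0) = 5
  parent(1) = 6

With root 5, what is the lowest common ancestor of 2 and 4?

6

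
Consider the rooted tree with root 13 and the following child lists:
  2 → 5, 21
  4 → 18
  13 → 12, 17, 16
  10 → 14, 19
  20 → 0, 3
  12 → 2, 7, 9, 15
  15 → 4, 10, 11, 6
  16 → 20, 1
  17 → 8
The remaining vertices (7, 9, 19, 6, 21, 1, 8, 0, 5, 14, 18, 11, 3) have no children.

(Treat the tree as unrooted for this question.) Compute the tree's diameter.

7

A longest path is 19 - 10 - 15 - 12 - 13 - 16 - 20 - 0, with 7 edges.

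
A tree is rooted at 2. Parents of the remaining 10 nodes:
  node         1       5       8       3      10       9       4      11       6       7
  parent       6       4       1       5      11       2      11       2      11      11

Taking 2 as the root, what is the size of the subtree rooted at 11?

The subtree rooted at 11 contains: 11, 4, 6, 10, 7, 5, 1, 3, 8 — 9 nodes.

9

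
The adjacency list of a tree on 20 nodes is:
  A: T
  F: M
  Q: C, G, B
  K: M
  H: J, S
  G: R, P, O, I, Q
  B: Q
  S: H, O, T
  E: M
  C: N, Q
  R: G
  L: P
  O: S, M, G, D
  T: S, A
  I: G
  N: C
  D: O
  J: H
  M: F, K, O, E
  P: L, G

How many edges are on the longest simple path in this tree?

7

A longest path is N – C – Q – G – O – S – H – J, with 7 edges.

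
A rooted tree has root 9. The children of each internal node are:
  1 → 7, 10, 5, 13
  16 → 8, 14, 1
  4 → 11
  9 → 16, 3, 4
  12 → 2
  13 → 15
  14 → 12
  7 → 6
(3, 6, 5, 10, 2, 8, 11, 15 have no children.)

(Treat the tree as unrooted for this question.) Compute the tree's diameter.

A longest path is 15-13-1-16-14-12-2, with 6 edges.

6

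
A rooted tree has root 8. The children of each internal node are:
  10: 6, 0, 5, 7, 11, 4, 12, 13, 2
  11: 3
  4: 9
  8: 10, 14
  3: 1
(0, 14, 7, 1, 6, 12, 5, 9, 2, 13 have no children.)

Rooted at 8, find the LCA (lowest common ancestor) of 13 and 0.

Path 13→root: 13 10 8; path 0→root: 0 10 8.
First common node: 10.

10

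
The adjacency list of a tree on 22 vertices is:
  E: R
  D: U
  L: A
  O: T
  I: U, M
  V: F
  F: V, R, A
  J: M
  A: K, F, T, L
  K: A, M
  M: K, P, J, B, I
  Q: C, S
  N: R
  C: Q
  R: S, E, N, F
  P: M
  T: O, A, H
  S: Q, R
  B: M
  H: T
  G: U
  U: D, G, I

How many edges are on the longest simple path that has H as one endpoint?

The node farthest from H is C (D, G also at distance 7), via H – T – A – F – R – S – Q – C — 7 edges.

7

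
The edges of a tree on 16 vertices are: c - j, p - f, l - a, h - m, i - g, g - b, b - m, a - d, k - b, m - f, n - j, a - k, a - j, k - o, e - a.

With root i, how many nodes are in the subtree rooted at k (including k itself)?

9

The subtree rooted at k contains: k, a, o, j, l, e, d, n, c — 9 nodes.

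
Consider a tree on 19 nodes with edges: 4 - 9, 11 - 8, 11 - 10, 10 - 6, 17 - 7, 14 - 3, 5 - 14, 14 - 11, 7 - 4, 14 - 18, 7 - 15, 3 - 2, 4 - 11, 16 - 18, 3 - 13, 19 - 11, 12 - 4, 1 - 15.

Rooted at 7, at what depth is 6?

4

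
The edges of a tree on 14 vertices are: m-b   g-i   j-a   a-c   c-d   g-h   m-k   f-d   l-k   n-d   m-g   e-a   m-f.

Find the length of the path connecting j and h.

The path is j – a – c – d – f – m – g – h, which has 7 edges.

7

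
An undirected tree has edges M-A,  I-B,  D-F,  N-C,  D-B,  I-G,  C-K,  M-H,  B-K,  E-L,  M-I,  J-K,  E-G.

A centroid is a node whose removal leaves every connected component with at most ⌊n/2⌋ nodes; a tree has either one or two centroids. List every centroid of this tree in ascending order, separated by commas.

B, I

Delete I: the remaining components have sizes 7, 3, 3. Max 7 ≤ 7, so I is a centroid.
B is adjacent to I and is also a centroid (the largest component after removing it is likewise 7).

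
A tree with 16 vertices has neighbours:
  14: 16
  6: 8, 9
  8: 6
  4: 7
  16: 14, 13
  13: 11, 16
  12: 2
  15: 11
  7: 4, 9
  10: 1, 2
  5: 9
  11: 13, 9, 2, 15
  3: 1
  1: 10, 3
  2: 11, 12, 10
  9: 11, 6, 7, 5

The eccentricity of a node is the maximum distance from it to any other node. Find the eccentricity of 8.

7

Distances from 8 peak at 7, attained at 3.
8 – 6 – 9 – 11 – 2 – 10 – 1 – 3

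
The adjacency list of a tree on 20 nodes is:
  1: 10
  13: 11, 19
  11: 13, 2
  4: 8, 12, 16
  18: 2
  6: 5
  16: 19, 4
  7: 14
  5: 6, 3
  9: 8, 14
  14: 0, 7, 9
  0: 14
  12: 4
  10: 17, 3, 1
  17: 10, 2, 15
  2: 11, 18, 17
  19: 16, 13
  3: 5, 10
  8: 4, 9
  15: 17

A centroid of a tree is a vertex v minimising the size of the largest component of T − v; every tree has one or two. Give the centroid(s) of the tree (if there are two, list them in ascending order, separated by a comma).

11, 13

If 11 is removed the pieces have sizes 10, 9, all ≤ ⌊20/2⌋ = 10.
Its neighbour 13 also leaves a largest component of size 10, so both are centroids.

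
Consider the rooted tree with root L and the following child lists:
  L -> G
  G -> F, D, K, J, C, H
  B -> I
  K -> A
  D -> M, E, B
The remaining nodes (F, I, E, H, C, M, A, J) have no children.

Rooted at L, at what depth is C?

2

L → G → C — 2 edges.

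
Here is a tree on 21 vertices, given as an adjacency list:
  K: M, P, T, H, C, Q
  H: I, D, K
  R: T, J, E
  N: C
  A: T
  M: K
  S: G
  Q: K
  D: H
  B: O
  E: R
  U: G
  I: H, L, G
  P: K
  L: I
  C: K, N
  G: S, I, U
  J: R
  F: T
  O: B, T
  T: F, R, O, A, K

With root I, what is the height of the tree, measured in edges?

The longest root-to-leaf path is I – H – K – T – R – E (5 edges).

5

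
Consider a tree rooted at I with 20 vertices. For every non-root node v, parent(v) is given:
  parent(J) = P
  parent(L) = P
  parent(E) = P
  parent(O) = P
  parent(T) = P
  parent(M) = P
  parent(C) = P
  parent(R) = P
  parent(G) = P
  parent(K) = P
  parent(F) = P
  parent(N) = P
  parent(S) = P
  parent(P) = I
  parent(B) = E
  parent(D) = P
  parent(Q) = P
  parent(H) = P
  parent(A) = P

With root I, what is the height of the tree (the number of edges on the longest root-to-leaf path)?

A deepest node is B, reached by I – P – E – B.
That path has 3 edges, so the height is 3.

3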